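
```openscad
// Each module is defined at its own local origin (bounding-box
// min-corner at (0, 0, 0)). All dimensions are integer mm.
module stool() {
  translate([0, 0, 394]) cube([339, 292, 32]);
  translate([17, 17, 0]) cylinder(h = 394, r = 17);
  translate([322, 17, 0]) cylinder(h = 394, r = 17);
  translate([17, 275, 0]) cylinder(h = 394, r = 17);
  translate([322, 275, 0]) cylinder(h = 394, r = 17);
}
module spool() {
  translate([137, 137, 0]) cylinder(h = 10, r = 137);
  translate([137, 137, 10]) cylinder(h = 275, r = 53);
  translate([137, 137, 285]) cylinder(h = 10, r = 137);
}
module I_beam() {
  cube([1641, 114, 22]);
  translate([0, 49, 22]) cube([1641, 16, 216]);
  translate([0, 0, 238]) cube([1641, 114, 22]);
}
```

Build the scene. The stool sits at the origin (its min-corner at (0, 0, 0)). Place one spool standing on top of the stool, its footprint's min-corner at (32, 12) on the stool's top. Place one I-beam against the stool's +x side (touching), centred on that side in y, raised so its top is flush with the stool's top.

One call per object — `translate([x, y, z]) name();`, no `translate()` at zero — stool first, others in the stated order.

stool();
translate([32, 12, 426]) spool();
translate([339, 89, 166]) I_beam();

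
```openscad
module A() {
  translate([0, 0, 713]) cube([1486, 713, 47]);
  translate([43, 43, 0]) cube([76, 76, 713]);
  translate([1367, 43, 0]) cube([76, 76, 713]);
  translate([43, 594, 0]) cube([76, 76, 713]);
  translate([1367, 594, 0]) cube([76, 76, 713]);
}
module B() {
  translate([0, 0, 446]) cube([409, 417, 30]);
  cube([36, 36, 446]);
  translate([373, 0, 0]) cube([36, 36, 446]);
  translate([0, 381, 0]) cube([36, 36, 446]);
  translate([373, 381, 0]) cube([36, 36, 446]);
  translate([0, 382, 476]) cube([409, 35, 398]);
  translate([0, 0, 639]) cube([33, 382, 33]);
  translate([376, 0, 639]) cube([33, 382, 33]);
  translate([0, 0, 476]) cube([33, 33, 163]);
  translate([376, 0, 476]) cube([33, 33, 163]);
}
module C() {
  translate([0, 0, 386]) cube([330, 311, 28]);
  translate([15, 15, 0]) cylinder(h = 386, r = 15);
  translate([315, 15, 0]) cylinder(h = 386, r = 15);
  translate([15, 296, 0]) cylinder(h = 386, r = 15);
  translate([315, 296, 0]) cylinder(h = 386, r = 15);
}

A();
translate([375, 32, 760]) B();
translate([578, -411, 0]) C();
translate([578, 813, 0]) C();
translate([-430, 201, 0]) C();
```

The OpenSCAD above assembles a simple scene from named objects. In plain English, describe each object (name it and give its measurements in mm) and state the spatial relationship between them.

A is a table with a 1486×713 mm rectangular top, 47 mm thick, top surface at z = 760 mm, supported by four 76×76 mm square legs, each inset 43 mm from the nearest pair of top edges, running from the floor.

B is a chair: 409×417 mm seat, 30 mm thick, top at z = 476 mm, on four 36 mm square corner legs flush with the seat edges. A 35 mm thick backrest slab spans the full seat width, extending 398 mm above the seat top, its back face flush with the seat's +y edge. Two armrests of 33×33 mm section run along each side from the seat's front edge to the front of the backrest, top faces 196 mm above the seat top and outer faces flush with the seat's x-edges; a 33×33 mm post under the front of each armrest stands on the seat at the front corner.

C is a simple wooden stool: a rectangular seat 330 mm (x) by 311 mm (y), 28 mm thick, top face at z = 414 mm, on four round legs, each 30 mm in diameter. The legs rest on z = 0, each leg's axis is inset half a diameter from the nearest pair of seat edges (so the leg's bounding box is flush with the corner).

The chair is on top of the table. Three stools sit around the table at the −y, +y, −x sides.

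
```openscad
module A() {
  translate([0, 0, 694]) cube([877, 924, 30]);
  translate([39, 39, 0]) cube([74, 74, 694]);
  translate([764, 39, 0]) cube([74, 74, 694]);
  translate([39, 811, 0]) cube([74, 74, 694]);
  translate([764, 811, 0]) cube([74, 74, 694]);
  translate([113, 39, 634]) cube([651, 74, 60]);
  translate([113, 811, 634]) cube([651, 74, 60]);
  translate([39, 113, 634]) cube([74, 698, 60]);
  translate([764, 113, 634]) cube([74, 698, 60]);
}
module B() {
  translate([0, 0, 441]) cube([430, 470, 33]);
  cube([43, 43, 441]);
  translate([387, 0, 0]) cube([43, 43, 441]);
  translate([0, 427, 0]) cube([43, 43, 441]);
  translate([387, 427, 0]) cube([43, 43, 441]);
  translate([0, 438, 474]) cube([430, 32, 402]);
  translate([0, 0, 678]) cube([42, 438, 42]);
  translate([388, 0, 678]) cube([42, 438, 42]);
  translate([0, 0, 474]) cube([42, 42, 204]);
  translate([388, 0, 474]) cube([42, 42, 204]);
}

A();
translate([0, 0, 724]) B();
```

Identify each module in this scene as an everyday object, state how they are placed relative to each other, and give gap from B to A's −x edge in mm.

A is a table. B is a chair. The chair is on top of the table. The gap from the chair to the table's −x edge is 0 mm.

The chair's min-x is at 0; the table's min-x is 0; gap = 0 mm.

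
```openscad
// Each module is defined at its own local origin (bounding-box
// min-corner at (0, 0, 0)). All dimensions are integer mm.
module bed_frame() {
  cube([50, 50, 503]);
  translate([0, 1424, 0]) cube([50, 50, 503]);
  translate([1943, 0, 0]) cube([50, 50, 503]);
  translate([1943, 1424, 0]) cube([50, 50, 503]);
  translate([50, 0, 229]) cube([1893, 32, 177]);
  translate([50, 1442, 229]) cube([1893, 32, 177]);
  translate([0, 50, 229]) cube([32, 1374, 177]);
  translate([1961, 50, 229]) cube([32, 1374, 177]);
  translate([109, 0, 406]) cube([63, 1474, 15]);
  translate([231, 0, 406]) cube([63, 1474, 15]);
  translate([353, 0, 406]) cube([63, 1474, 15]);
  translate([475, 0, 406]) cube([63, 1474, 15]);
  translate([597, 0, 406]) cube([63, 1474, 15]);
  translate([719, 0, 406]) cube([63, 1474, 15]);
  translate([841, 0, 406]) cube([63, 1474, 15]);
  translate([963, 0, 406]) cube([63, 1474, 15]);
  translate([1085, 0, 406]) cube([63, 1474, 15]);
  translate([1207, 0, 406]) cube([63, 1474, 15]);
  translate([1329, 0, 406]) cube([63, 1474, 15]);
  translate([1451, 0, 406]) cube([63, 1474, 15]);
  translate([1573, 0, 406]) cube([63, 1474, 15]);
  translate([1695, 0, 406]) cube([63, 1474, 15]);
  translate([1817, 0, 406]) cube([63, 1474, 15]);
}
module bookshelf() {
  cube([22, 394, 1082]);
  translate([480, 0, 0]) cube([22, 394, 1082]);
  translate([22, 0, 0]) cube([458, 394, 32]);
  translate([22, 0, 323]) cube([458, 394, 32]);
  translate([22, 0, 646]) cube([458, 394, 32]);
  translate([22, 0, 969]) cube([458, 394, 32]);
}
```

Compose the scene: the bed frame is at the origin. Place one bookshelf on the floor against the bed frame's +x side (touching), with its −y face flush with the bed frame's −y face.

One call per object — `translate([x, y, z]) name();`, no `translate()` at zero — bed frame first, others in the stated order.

bed_frame();
translate([1993, 0, 0]) bookshelf();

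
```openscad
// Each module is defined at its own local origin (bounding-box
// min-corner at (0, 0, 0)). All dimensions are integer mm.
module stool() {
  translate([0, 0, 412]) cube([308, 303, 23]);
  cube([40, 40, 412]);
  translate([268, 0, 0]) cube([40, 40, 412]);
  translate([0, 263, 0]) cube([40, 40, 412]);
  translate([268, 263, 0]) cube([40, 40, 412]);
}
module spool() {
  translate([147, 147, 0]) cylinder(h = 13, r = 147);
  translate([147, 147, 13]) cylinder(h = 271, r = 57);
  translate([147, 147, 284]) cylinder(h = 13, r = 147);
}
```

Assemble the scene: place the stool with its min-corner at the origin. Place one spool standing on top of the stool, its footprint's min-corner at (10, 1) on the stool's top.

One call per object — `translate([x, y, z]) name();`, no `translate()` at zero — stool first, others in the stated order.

stool();
translate([10, 1, 435]) spool();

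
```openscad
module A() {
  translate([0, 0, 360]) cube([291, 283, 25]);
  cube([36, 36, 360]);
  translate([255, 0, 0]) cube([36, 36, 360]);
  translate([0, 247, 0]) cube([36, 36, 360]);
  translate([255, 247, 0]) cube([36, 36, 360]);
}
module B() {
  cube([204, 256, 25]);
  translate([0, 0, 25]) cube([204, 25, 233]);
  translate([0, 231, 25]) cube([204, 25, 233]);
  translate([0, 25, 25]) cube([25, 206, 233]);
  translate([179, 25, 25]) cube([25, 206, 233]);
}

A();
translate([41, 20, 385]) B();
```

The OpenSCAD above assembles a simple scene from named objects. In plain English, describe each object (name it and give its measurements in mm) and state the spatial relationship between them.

A is a four-legged stool. The seat is 291×283 mm, 25 mm thick, top at z = 385 mm. It stands on four square legs, each 36×36 mm in cross-section, from z = 0 to the seat underside, each flush with a corner of the seat.

B is an open storage box with external size 204×256×258 mm and wall thickness 25 mm (the base is also 25 mm thick). The base covers the whole footprint; the four walls stand on the base, with the y-facing walls full-width and the x-facing walls fitting between their inner faces.

The open box is on top of the stool.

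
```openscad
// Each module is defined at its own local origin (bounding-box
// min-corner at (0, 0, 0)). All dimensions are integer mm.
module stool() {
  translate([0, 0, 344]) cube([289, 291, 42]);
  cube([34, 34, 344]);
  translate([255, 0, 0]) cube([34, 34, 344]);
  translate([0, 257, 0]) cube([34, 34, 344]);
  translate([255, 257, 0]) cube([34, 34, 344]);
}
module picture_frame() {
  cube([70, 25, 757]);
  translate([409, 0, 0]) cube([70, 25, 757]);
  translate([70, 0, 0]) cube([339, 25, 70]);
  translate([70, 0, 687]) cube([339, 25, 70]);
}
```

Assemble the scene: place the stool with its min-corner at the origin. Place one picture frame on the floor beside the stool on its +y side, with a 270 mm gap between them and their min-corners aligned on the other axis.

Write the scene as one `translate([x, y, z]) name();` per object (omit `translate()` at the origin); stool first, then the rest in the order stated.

stool();
translate([0, 561, 0]) picture_frame();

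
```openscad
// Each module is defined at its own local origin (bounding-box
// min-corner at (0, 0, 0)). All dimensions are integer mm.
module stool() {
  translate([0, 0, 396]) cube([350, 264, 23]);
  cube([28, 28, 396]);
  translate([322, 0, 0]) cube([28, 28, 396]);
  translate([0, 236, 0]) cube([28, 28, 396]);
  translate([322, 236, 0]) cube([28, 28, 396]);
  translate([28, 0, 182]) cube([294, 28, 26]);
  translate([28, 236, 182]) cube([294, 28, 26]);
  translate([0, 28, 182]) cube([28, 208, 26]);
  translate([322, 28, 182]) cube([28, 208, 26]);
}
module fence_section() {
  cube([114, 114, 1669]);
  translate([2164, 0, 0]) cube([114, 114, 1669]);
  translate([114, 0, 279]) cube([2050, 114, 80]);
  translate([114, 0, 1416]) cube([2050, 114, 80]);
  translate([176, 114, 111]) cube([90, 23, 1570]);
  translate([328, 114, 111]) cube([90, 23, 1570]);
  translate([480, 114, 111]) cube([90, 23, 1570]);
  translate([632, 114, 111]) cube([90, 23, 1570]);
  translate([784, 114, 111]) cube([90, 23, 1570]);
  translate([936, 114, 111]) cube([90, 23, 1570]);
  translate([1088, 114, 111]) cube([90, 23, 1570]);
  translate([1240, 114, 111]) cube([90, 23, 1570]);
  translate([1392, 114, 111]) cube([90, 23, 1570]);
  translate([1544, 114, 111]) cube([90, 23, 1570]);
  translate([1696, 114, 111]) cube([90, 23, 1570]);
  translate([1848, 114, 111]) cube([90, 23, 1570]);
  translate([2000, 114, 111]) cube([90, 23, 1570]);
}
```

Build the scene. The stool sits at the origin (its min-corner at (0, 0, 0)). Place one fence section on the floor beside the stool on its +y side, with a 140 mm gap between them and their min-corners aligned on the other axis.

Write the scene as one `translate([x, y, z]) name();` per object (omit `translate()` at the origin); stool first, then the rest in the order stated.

stool();
translate([0, 404, 0]) fence_section();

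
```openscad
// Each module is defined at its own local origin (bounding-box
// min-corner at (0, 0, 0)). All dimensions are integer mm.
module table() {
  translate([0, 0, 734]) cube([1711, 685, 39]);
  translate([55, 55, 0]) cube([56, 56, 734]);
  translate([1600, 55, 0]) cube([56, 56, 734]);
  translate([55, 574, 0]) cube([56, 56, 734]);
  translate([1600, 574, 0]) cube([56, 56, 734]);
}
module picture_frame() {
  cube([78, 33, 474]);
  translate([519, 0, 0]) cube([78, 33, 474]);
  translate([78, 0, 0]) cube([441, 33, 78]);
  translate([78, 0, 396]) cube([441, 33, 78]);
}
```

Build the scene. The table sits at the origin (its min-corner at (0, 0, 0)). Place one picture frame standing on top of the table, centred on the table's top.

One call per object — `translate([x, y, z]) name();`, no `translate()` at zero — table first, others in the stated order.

table();
translate([557, 326, 773]) picture_frame();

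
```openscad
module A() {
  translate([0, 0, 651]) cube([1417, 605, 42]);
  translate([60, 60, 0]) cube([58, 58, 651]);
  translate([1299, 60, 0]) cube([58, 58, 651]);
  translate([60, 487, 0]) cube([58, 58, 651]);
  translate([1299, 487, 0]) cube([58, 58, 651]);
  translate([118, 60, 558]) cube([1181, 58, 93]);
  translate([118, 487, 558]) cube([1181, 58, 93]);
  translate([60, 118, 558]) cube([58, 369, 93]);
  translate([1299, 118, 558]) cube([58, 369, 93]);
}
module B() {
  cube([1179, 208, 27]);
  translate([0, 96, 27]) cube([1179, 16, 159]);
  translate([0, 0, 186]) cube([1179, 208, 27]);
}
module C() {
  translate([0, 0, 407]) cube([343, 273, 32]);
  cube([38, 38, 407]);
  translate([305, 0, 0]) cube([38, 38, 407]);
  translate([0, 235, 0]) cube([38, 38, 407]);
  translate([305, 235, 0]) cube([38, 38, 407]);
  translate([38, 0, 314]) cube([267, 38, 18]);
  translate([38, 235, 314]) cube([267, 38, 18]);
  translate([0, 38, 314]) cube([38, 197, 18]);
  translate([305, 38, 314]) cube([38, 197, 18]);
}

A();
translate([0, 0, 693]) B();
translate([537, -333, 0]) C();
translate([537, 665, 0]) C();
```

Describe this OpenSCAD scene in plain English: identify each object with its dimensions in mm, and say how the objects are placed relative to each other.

A is a table with a 1417×605 mm rectangular top, 42 mm thick, top surface at z = 693 mm, supported by four 58×58 mm square legs, each inset 60 mm from the nearest pair of top edges, running from the floor. Four apron rails, 58 mm thick and 93 mm tall, run between adjacent legs with their top edges flush with the underside of the top and their outer faces flush with the legs' outer faces.

B is an I-beam lying along x, 1179 mm long. Overall section height 213 mm. Two flanges 208 mm wide (y) and 27 mm thick, one on the floor and one at the top; a web 16 mm thick runs between them, centred on the flange width.

C is a four-legged stool. The seat is a 343×273×32 mm slab whose top surface is at z = 439 mm; four square legs, each 38×38 mm in cross-section, run from the floor (z = 0) to the underside of the seat, each flush with a corner of the seat. Four stretchers, 38 mm wide and 18 mm tall, connect adjacent legs with their undersides at z = 314 mm, each running between the inner faces of the legs it joins and aligned with the legs' outer faces on the other axis.

The I-beam is on top of the table. Two stools sit around the table at the −y, +y sides.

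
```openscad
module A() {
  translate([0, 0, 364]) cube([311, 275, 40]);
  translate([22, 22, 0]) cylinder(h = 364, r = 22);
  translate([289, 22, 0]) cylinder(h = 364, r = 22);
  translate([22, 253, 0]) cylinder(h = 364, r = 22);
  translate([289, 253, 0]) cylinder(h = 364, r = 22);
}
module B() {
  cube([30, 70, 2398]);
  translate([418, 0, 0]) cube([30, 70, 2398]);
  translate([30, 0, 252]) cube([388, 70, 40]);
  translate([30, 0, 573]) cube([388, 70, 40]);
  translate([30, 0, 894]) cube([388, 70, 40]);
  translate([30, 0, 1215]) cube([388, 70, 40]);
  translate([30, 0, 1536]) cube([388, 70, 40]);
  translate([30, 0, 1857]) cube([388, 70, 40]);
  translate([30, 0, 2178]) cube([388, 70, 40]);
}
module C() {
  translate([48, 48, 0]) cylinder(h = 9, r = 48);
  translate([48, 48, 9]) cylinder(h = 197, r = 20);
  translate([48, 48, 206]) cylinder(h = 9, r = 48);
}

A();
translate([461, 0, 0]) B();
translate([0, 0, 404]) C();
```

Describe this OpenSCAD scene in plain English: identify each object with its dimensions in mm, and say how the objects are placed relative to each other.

A is a simple wooden stool: a rectangular seat 311 mm (x) by 275 mm (y), 40 mm thick, top face at z = 404 mm, on four round legs, each 44 mm in diameter. The legs rest on z = 0, each leg's axis is inset half a diameter from the nearest pair of seat edges (so the leg's bounding box is flush with the corner).

B is a wooden ladder with two side rails of 30×70 mm section and 2398 mm height, set 448 mm apart overall. Between them run 7 rectangular rungs (70 mm deep, 40 mm thick), front faces flush with the rails' −y face. The bottom of the first rung is 252 mm above the floor and each subsequent rung is 321 mm higher than the one below.

C is a spool: two coaxial disc flanges of radius 48 mm and thickness 9 mm, joined by a core cylinder of radius 20 mm and height 197 mm. The lower flange rests on z = 0 and the three cylinders share a vertical axis.

The ladder is on the floor beside the stool on its +x side. The spool is on top of the stool.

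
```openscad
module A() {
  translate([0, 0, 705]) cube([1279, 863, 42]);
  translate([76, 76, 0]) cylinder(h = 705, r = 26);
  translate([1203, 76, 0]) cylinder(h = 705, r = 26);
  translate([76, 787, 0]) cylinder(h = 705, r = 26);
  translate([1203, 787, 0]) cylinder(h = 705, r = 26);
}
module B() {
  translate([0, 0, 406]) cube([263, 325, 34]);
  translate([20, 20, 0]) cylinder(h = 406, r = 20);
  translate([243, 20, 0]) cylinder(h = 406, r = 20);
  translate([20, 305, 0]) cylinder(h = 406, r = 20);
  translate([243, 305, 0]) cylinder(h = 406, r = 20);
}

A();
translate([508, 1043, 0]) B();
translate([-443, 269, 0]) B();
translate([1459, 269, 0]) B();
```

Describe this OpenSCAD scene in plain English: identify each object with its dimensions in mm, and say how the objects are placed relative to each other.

A is a table: top 1279 mm (x) × 863 mm (y), 42 mm thick, upper face at z = 747 mm, on four round legs of 52 mm diameter, each leg's bounding box inset 50 mm from the nearest pair of top edges, running from z = 0 to the bottom of the top.

B is a four-legged stool. The seat is 263×325 mm, 34 mm thick, top at z = 440 mm. It stands on four round legs, each 40 mm in diameter, from z = 0 to the seat underside, each leg's axis is inset half a diameter from the nearest pair of seat edges (so the leg's bounding box is flush with the corner).

Three stools sit around the table at the +y, −x, +x sides.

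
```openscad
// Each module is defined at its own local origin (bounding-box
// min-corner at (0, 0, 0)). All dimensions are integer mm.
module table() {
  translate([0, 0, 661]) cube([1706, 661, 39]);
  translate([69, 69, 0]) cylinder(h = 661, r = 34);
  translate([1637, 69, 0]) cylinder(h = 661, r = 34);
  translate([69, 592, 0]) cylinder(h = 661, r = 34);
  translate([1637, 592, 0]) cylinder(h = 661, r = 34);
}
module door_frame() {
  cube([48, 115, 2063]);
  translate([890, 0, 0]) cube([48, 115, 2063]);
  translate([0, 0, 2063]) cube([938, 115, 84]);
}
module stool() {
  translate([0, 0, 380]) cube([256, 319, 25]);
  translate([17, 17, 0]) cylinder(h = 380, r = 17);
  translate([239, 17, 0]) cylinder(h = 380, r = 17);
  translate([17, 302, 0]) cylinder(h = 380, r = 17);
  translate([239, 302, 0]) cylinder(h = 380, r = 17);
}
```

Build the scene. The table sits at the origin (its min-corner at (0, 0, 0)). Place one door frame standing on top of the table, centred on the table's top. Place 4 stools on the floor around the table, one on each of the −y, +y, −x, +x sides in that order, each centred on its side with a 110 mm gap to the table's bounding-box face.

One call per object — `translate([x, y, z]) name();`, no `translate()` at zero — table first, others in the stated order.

table();
translate([384, 273, 700]) door_frame();
translate([725, -429, 0]) stool();
translate([725, 771, 0]) stool();
translate([-366, 171, 0]) stool();
translate([1816, 171, 0]) stool();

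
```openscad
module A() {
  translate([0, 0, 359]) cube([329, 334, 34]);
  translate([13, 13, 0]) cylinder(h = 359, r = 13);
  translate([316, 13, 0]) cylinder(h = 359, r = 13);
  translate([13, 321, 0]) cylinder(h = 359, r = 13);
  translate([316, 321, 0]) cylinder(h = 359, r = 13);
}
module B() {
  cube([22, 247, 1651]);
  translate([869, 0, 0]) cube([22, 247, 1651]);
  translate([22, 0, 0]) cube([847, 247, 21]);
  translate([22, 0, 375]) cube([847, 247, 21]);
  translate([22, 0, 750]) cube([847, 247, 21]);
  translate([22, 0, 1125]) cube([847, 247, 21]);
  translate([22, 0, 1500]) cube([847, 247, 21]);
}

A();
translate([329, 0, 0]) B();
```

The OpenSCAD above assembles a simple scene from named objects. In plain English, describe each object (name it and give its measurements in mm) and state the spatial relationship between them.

A is a simple wooden stool: a rectangular seat 329 mm (x) by 334 mm (y), 34 mm thick, top face at z = 393 mm, on four round legs, each 26 mm in diameter. The legs rest on z = 0, each leg's axis is inset half a diameter from the nearest pair of seat edges (so the leg's bounding box is flush with the corner).

B is an open bookshelf. Two side panels, each 22 mm thick, 247 mm deep and 1651 mm tall, stand 891 mm apart (outside-to-outside). Between them sit 5 shelves, each 21 mm thick and 247 mm deep, spanning the full gap between the sides. The bottom shelf rests on the floor (its underside at z = 0) and the clear gap between one shelf's top and the next shelf's underside is 354 mm.

The bookshelf is against the stool's +x side, with their −y faces flush.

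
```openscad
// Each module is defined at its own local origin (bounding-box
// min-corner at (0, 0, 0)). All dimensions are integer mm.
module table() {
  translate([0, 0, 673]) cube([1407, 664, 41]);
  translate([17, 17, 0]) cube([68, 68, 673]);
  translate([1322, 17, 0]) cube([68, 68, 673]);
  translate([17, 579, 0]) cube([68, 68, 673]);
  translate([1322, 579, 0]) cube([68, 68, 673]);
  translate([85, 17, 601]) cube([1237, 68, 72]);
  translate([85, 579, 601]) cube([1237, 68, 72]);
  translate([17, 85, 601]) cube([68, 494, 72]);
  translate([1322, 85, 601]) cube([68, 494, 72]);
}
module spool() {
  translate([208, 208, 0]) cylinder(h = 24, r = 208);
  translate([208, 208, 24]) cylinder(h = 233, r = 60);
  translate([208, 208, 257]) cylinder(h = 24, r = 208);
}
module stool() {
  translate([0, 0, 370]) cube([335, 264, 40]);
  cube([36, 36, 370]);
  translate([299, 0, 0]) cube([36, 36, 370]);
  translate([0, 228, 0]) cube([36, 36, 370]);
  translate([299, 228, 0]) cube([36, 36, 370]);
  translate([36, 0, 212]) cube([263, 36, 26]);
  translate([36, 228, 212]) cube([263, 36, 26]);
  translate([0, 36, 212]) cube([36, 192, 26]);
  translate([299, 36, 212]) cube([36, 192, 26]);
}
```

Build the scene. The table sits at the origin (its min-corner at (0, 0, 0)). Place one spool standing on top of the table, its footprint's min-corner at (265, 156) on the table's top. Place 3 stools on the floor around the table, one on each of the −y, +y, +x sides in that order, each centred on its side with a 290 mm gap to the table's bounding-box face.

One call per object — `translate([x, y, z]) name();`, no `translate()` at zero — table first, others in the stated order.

table();
translate([265, 156, 714]) spool();
translate([536, -554, 0]) stool();
translate([536, 954, 0]) stool();
translate([1697, 200, 0]) stool();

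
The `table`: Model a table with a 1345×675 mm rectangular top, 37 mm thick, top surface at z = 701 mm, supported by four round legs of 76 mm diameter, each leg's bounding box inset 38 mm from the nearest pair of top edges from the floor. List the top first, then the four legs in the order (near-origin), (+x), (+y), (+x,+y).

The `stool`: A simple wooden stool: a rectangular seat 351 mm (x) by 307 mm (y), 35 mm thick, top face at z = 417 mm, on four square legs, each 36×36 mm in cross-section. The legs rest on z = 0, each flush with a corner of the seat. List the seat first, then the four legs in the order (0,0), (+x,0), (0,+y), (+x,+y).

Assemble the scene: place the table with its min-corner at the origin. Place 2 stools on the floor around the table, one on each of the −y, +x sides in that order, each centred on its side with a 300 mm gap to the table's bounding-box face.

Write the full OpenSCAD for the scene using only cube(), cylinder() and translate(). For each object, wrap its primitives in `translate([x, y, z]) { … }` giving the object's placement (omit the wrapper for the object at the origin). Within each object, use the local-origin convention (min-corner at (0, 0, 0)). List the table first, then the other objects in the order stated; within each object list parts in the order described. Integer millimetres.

translate([0, 0, 664]) cube([1345, 675, 37]);
translate([76, 76, 0]) cylinder(h = 664, r = 38);
translate([1269, 76, 0]) cylinder(h = 664, r = 38);
translate([76, 599, 0]) cylinder(h = 664, r = 38);
translate([1269, 599, 0]) cylinder(h = 664, r = 38);
translate([497, -607, 0]) {
  translate([0, 0, 382]) cube([351, 307, 35]);
  cube([36, 36, 382]);
  translate([315, 0, 0]) cube([36, 36, 382]);
  translate([0, 271, 0]) cube([36, 36, 382]);
  translate([315, 271, 0]) cube([36, 36, 382]);
}
translate([1645, 184, 0]) {
  translate([0, 0, 382]) cube([351, 307, 35]);
  cube([36, 36, 382]);
  translate([315, 0, 0]) cube([36, 36, 382]);
  translate([0, 271, 0]) cube([36, 36, 382]);
  translate([315, 271, 0]) cube([36, 36, 382]);
}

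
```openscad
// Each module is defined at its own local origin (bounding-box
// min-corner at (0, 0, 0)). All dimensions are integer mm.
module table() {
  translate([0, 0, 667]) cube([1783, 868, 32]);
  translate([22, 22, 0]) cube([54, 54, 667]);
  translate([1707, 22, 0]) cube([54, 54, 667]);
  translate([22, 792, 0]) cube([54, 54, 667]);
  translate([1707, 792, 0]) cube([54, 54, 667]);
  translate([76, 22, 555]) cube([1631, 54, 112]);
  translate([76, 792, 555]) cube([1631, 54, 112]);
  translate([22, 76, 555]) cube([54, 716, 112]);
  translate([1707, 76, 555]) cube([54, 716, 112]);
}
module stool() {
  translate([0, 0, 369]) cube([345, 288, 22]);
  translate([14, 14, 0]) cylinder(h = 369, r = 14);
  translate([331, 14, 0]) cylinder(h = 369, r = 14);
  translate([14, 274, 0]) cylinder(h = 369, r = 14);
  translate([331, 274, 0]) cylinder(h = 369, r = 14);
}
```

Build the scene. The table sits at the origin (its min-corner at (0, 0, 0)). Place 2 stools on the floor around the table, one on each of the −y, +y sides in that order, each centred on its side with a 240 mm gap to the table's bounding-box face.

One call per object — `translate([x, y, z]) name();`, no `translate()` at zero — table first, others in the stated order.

table();
translate([719, -528, 0]) stool();
translate([719, 1108, 0]) stool();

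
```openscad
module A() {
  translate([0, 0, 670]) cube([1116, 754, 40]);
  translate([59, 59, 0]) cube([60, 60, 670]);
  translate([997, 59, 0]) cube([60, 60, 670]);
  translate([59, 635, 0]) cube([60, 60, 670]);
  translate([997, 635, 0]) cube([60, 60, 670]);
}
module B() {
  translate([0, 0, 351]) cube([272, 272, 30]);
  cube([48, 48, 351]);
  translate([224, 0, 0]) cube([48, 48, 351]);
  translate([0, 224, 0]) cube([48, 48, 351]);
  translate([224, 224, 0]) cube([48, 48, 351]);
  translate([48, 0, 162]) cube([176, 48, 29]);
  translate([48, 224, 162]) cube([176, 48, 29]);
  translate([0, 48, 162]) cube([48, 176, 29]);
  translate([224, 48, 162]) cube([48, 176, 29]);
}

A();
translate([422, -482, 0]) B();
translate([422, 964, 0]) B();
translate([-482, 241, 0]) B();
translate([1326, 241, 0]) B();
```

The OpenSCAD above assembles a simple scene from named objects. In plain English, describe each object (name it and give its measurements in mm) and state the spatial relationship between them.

A is a table: top 1116 mm (x) × 754 mm (y), 40 mm thick, upper face at z = 710 mm, on four 60×60 mm square legs, each inset 59 mm from the nearest pair of top edges, running from z = 0 to the bottom of the top.

B is a four-legged stool. The seat is a 272×272×30 mm slab whose top surface is at z = 381 mm; four square legs, each 48×48 mm in cross-section, run from the floor (z = 0) to the underside of the seat, each flush with a corner of the seat. Four stretchers, 48 mm wide and 29 mm tall, connect adjacent legs with their undersides at z = 162 mm, each running between the inner faces of the legs it joins and aligned with the legs' outer faces on the other axis.

Four stools sit around the table at the −y, +y, −x, +x sides.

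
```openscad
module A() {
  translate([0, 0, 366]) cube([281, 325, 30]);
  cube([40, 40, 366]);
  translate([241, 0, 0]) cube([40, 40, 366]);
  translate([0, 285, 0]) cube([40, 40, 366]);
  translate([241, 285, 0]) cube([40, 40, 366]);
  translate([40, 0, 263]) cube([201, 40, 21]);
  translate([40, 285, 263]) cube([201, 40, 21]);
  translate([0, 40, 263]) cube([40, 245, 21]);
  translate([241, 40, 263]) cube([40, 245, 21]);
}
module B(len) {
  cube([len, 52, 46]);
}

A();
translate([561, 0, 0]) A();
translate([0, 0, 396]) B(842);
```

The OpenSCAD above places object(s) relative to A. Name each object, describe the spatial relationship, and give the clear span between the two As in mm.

Second stool starts at x = 561; first ends at x = 281; clear span = 561 − 281 = 280 mm.

A is a stool. B is a beam. A beam spans the tops of two stools. The clear span between the two stools is 280 mm.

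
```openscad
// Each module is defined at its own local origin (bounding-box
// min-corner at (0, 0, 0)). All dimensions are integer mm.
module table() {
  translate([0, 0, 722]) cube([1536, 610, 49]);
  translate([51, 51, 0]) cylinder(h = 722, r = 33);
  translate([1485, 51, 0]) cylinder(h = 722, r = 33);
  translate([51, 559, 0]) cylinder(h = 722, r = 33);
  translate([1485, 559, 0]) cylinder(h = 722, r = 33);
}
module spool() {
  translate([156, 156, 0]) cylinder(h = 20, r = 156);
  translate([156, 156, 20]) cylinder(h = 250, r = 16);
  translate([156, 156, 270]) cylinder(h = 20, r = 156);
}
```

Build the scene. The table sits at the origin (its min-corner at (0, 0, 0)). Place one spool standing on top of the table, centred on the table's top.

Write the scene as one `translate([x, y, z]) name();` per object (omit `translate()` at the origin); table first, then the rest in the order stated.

table();
translate([612, 149, 771]) spool();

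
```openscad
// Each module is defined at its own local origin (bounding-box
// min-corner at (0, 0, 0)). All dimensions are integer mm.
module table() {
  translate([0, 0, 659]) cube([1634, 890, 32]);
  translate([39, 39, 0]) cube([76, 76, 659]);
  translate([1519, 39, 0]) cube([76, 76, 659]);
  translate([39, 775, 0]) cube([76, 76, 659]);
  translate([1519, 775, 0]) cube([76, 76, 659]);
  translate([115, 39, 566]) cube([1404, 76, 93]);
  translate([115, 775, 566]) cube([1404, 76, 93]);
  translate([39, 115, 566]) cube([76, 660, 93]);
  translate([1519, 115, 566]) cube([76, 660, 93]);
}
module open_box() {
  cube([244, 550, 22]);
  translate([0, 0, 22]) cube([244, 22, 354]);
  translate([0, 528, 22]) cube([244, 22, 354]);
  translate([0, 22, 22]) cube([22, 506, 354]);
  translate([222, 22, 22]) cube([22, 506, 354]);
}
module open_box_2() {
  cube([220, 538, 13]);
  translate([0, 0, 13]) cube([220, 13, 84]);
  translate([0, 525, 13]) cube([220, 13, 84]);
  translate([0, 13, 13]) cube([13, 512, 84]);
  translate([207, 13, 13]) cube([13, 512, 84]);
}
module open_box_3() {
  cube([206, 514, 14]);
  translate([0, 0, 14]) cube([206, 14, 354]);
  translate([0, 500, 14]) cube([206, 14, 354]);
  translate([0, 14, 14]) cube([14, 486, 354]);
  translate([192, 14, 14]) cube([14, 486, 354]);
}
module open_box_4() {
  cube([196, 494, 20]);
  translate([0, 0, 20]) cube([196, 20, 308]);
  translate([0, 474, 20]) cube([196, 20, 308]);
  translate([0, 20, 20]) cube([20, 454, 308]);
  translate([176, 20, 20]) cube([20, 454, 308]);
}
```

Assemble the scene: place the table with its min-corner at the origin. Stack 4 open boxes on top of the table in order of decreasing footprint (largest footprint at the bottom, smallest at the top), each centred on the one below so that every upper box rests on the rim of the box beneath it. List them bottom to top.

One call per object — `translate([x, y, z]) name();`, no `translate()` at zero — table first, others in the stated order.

table();
translate([695, 170, 691]) open_box();
translate([707, 176, 1067]) open_box_2();
translate([714, 188, 1164]) open_box_3();
translate([719, 198, 1532]) open_box_4();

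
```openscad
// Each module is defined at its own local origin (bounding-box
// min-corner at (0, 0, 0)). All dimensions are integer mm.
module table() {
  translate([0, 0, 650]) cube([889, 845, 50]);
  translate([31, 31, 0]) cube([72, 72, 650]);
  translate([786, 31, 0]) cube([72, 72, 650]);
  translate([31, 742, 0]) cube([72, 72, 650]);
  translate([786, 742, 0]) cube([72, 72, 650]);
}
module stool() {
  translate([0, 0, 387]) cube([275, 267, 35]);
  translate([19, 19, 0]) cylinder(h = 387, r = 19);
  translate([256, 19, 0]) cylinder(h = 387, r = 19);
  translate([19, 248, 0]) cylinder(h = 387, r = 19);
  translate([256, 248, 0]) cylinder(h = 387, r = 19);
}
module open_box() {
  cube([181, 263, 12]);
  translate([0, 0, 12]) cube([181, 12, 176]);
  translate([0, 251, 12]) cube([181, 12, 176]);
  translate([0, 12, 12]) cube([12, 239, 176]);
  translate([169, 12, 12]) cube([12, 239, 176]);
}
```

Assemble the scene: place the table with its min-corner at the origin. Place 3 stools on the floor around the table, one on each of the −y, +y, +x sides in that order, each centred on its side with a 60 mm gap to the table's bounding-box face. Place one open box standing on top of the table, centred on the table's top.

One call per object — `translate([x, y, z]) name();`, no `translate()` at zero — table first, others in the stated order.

table();
translate([307, -327, 0]) stool();
translate([307, 905, 0]) stool();
translate([949, 289, 0]) stool();
translate([354, 291, 700]) open_box();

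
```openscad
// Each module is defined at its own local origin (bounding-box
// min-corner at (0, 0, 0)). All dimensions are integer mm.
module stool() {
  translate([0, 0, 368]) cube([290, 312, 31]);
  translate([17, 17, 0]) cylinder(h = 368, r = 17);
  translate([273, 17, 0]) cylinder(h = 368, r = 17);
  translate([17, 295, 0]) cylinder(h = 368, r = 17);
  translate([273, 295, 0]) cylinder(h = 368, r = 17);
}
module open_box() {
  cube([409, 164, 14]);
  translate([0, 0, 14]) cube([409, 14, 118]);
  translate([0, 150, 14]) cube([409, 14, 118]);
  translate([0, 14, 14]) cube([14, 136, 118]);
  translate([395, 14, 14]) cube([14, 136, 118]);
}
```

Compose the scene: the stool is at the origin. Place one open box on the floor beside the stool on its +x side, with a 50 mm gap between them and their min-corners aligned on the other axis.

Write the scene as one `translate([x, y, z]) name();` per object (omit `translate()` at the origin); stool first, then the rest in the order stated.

stool();
translate([340, 0, 0]) open_box();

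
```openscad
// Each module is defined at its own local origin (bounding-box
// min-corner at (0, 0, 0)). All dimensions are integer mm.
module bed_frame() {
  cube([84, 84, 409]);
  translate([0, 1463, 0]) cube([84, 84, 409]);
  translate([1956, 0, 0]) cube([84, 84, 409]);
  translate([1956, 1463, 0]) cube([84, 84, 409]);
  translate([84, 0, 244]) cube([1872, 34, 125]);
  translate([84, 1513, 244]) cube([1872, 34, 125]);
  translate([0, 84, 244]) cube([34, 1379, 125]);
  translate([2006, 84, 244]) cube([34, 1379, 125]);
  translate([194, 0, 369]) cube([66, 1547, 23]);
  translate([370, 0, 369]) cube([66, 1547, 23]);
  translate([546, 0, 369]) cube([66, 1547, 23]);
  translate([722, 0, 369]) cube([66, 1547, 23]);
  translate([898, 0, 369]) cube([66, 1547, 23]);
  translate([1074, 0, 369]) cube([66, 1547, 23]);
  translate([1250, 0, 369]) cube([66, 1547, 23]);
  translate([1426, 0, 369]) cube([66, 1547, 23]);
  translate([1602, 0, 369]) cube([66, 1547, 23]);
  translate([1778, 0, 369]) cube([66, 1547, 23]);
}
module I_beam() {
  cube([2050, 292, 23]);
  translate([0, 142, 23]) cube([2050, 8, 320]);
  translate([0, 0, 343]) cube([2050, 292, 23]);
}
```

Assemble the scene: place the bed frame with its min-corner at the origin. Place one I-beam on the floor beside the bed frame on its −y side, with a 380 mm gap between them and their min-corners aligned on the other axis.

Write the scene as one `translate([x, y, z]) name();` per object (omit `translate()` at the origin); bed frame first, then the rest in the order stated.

bed_frame();
translate([0, -672, 0]) I_beam();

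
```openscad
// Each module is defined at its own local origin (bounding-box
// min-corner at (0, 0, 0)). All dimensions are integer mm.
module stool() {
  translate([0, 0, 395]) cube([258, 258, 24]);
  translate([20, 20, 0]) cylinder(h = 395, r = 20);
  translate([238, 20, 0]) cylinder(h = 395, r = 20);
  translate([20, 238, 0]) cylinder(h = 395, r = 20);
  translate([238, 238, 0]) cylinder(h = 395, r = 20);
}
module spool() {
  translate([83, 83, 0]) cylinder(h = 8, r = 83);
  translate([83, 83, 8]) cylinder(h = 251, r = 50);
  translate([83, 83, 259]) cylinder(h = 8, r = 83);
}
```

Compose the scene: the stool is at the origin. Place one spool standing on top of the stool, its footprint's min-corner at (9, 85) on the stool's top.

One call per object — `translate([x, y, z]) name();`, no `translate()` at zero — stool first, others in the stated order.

stool();
translate([9, 85, 419]) spool();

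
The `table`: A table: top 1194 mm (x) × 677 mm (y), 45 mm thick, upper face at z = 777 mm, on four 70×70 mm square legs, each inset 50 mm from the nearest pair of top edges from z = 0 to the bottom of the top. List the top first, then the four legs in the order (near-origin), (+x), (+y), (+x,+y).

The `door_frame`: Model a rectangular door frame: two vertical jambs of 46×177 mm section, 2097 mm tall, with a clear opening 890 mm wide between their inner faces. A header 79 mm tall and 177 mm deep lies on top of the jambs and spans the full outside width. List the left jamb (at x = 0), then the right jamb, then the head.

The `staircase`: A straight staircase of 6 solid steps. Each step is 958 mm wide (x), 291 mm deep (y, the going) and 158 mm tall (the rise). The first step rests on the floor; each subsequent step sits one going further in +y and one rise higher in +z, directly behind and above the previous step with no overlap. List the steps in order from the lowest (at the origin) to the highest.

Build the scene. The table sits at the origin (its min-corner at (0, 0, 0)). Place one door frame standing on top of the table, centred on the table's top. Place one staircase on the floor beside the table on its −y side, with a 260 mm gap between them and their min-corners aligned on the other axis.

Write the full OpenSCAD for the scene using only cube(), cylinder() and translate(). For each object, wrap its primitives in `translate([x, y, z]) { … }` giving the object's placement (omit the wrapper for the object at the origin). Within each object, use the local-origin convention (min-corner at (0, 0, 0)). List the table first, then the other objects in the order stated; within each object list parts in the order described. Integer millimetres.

translate([0, 0, 732]) cube([1194, 677, 45]);
translate([50, 50, 0]) cube([70, 70, 732]);
translate([1074, 50, 0]) cube([70, 70, 732]);
translate([50, 557, 0]) cube([70, 70, 732]);
translate([1074, 557, 0]) cube([70, 70, 732]);
translate([106, 250, 777]) {
  cube([46, 177, 2097]);
  translate([936, 0, 0]) cube([46, 177, 2097]);
  translate([0, 0, 2097]) cube([982, 177, 79]);
}
translate([0, -2006, 0]) {
  cube([958, 291, 158]);
  translate([0, 291, 158]) cube([958, 291, 158]);
  translate([0, 582, 316]) cube([958, 291, 158]);
  translate([0, 873, 474]) cube([958, 291, 158]);
  translate([0, 1164, 632]) cube([958, 291, 158]);
  translate([0, 1455, 790]) cube([958, 291, 158]);
}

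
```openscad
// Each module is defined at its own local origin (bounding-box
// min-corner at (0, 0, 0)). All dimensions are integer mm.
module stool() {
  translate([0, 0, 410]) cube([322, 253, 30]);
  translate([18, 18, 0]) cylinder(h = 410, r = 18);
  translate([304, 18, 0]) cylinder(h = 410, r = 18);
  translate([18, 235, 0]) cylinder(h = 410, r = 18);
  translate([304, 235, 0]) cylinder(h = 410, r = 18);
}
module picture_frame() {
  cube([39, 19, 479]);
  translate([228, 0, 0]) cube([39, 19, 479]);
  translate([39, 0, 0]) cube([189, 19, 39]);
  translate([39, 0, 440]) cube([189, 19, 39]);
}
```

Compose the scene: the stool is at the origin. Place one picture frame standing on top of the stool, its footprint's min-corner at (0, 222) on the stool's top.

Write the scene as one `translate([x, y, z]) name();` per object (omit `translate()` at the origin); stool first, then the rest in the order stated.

stool();
translate([0, 222, 440]) picture_frame();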